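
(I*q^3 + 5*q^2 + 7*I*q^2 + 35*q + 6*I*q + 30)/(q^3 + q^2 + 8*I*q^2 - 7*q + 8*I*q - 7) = (I*q^2 + q*(5 + 6*I) + 30)/(q^2 + 8*I*q - 7)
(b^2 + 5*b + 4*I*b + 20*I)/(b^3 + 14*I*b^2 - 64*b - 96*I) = (b + 5)/(b^2 + 10*I*b - 24)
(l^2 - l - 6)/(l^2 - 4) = (l - 3)/(l - 2)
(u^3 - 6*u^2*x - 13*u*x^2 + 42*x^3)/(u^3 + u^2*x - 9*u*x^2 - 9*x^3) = (-u^2 + 9*u*x - 14*x^2)/(-u^2 + 2*u*x + 3*x^2)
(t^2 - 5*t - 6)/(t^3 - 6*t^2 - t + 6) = 1/(t - 1)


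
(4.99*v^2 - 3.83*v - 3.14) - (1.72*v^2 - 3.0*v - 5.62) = 3.27*v^2 - 0.83*v + 2.48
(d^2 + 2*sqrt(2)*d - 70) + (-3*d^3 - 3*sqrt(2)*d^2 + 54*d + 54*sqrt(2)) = -3*d^3 - 3*sqrt(2)*d^2 + d^2 + 2*sqrt(2)*d + 54*d - 70 + 54*sqrt(2)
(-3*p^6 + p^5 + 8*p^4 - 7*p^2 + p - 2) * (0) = 0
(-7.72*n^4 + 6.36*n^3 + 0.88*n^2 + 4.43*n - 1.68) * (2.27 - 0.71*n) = 5.4812*n^5 - 22.04*n^4 + 13.8124*n^3 - 1.1477*n^2 + 11.2489*n - 3.8136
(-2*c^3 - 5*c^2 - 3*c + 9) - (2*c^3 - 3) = -4*c^3 - 5*c^2 - 3*c + 12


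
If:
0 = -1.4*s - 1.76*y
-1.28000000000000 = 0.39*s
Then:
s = -3.28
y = 2.61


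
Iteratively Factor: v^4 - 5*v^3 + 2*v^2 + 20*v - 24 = (v - 3)*(v^3 - 2*v^2 - 4*v + 8) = (v - 3)*(v + 2)*(v^2 - 4*v + 4) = (v - 3)*(v - 2)*(v + 2)*(v - 2)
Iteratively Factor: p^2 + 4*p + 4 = (p + 2)*(p + 2)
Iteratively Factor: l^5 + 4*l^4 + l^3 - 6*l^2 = (l + 3)*(l^4 + l^3 - 2*l^2) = l*(l + 3)*(l^3 + l^2 - 2*l) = l*(l + 2)*(l + 3)*(l^2 - l) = l*(l - 1)*(l + 2)*(l + 3)*(l)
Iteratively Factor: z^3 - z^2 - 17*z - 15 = (z + 1)*(z^2 - 2*z - 15) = (z - 5)*(z + 1)*(z + 3)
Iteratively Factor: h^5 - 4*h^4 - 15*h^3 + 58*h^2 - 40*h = (h)*(h^4 - 4*h^3 - 15*h^2 + 58*h - 40) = h*(h - 2)*(h^3 - 2*h^2 - 19*h + 20) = h*(h - 2)*(h + 4)*(h^2 - 6*h + 5) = h*(h - 5)*(h - 2)*(h + 4)*(h - 1)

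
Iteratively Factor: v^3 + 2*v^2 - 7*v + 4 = (v - 1)*(v^2 + 3*v - 4) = (v - 1)^2*(v + 4)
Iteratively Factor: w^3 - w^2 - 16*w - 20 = (w - 5)*(w^2 + 4*w + 4) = (w - 5)*(w + 2)*(w + 2)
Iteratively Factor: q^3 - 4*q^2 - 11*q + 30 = (q - 2)*(q^2 - 2*q - 15) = (q - 5)*(q - 2)*(q + 3)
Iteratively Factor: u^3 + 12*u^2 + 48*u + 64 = (u + 4)*(u^2 + 8*u + 16) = (u + 4)^2*(u + 4)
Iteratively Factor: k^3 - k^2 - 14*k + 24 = (k - 2)*(k^2 + k - 12) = (k - 3)*(k - 2)*(k + 4)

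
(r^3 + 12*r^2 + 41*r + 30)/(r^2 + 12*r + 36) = (r^2 + 6*r + 5)/(r + 6)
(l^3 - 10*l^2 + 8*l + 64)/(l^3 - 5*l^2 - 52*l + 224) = (l + 2)/(l + 7)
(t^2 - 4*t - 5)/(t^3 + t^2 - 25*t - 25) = 1/(t + 5)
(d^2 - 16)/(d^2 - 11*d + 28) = (d + 4)/(d - 7)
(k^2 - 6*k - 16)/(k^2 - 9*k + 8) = (k + 2)/(k - 1)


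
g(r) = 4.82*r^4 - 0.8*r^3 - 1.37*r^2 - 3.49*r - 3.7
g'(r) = 19.28*r^3 - 2.4*r^2 - 2.74*r - 3.49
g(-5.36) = 4077.22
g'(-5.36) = -3026.69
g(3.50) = 656.30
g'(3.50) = 784.15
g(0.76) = -5.89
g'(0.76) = 1.50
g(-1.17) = 8.82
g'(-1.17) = -34.45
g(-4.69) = 2397.12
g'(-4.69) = -2032.39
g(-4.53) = 2088.10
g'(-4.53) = -1832.59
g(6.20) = 6853.53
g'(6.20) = 4482.23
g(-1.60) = 33.24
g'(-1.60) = -84.22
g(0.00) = -3.70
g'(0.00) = -3.49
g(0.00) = -3.70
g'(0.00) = -3.49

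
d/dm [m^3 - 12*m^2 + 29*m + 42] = 3*m^2 - 24*m + 29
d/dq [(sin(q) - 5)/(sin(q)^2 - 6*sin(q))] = (-cos(q) + 10/tan(q) - 30*cos(q)/sin(q)^2)/(sin(q) - 6)^2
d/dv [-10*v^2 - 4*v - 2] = -20*v - 4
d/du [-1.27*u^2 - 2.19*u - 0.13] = -2.54*u - 2.19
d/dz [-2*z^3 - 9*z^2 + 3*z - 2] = -6*z^2 - 18*z + 3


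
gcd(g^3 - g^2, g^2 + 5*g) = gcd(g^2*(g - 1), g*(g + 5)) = g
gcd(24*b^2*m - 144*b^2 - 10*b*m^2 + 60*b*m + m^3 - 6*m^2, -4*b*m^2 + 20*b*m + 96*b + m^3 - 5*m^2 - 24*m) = 4*b - m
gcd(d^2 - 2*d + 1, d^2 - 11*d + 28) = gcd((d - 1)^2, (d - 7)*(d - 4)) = 1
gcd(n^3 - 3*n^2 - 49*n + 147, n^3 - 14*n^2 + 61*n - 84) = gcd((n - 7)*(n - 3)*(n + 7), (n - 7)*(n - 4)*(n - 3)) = n^2 - 10*n + 21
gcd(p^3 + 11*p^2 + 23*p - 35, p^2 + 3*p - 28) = p + 7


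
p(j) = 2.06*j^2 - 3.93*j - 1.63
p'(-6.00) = -28.65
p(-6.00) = 96.11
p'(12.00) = 45.51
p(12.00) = 247.85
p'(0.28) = -2.78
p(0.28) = -2.57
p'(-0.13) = -4.47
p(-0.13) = -1.08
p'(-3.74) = -19.34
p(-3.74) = 41.88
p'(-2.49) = -14.19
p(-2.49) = 20.93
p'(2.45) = 6.16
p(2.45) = 1.11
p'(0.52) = -1.79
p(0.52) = -3.12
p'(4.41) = 14.24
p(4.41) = 21.10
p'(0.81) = -0.59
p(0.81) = -3.46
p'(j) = 4.12*j - 3.93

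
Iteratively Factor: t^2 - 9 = (t - 3)*(t + 3)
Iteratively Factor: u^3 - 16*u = (u)*(u^2 - 16) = u*(u - 4)*(u + 4)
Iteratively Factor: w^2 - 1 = (w - 1)*(w + 1)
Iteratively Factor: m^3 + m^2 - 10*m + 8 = (m - 2)*(m^2 + 3*m - 4) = (m - 2)*(m - 1)*(m + 4)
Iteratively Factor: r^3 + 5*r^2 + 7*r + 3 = (r + 3)*(r^2 + 2*r + 1) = (r + 1)*(r + 3)*(r + 1)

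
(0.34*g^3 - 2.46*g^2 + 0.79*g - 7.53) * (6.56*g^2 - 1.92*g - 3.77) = 2.2304*g^5 - 16.7904*g^4 + 8.6238*g^3 - 41.6394*g^2 + 11.4793*g + 28.3881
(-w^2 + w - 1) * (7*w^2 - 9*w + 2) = -7*w^4 + 16*w^3 - 18*w^2 + 11*w - 2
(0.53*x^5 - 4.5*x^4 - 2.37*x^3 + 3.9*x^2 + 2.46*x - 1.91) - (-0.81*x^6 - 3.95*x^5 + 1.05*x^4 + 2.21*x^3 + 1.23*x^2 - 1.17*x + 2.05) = 0.81*x^6 + 4.48*x^5 - 5.55*x^4 - 4.58*x^3 + 2.67*x^2 + 3.63*x - 3.96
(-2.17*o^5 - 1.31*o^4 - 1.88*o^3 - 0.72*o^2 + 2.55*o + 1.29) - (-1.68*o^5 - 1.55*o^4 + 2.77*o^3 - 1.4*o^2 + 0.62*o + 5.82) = -0.49*o^5 + 0.24*o^4 - 4.65*o^3 + 0.68*o^2 + 1.93*o - 4.53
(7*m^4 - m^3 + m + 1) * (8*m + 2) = 56*m^5 + 6*m^4 - 2*m^3 + 8*m^2 + 10*m + 2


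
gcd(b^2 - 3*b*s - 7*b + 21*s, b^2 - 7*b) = b - 7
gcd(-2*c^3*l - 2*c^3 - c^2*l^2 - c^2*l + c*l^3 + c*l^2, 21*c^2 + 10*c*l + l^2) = 1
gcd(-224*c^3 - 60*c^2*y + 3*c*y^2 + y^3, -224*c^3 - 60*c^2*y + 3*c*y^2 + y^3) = -224*c^3 - 60*c^2*y + 3*c*y^2 + y^3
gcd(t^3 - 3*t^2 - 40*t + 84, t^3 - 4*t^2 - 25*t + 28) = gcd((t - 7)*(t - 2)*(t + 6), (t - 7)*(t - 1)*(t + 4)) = t - 7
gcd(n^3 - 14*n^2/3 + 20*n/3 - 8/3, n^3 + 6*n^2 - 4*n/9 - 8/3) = n - 2/3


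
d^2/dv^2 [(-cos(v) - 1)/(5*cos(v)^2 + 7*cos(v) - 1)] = 2*(225*(1 - cos(2*v))^2*cos(v) + 65*(1 - cos(2*v))^2 - 723*cos(v) + 112*cos(2*v) + 285*cos(3*v) - 50*cos(5*v) - 636)/(14*cos(v) + 5*cos(2*v) + 3)^3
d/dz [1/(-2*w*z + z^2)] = 2*(w - z)/(z^2*(2*w - z)^2)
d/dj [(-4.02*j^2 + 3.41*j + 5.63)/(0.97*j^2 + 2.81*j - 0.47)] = (-14.6039*j^2 - 7.1434*j - 17.423)/(0.9409*j^4 + 5.4514*j^3 + 6.9843*j^2 - 2.6414*j + 0.2209)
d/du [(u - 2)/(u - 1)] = (u - 1)^(-2)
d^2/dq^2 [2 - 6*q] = 0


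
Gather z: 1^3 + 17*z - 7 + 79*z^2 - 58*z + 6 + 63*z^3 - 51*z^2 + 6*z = 63*z^3 + 28*z^2 - 35*z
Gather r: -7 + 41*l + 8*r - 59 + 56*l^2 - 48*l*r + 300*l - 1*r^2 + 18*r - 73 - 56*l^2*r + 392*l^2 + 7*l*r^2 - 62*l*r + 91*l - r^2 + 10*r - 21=448*l^2 + 432*l + r^2*(7*l - 2) + r*(-56*l^2 - 110*l + 36) - 160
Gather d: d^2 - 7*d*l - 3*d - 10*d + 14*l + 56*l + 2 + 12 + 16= d^2 + d*(-7*l - 13) + 70*l + 30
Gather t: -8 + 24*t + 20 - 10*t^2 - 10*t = -10*t^2 + 14*t + 12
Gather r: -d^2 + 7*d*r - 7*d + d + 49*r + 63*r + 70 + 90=-d^2 - 6*d + r*(7*d + 112) + 160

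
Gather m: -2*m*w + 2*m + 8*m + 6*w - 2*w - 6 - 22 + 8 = m*(10 - 2*w) + 4*w - 20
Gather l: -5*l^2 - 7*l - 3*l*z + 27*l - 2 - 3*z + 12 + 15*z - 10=-5*l^2 + l*(20 - 3*z) + 12*z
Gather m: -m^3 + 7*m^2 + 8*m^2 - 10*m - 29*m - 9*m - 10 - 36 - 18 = -m^3 + 15*m^2 - 48*m - 64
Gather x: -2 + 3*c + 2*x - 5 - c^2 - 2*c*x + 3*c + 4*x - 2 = -c^2 + 6*c + x*(6 - 2*c) - 9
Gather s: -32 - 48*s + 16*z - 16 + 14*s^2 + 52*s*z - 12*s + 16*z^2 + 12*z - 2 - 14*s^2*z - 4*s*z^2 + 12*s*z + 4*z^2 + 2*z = s^2*(14 - 14*z) + s*(-4*z^2 + 64*z - 60) + 20*z^2 + 30*z - 50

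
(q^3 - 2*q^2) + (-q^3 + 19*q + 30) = -2*q^2 + 19*q + 30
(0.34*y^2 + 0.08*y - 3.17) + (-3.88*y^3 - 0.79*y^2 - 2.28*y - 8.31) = -3.88*y^3 - 0.45*y^2 - 2.2*y - 11.48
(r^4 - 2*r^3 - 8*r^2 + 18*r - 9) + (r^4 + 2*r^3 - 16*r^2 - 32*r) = 2*r^4 - 24*r^2 - 14*r - 9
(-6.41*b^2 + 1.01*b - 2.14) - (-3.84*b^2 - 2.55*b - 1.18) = -2.57*b^2 + 3.56*b - 0.96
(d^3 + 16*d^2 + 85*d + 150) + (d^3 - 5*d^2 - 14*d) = 2*d^3 + 11*d^2 + 71*d + 150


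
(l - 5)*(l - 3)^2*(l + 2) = l^4 - 9*l^3 + 17*l^2 + 33*l - 90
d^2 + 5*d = d*(d + 5)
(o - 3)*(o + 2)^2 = o^3 + o^2 - 8*o - 12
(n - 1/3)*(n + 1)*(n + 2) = n^3 + 8*n^2/3 + n - 2/3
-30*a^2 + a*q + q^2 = (-5*a + q)*(6*a + q)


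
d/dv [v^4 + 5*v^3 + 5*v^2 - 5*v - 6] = 4*v^3 + 15*v^2 + 10*v - 5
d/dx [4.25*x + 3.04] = 4.25000000000000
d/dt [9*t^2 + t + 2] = 18*t + 1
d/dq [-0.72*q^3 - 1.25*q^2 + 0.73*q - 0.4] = -2.16*q^2 - 2.5*q + 0.73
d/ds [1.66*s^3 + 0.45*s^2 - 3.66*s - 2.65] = 4.98*s^2 + 0.9*s - 3.66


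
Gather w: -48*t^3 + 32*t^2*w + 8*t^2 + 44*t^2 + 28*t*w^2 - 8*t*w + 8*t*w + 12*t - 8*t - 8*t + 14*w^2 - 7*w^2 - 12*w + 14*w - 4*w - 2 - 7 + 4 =-48*t^3 + 52*t^2 - 4*t + w^2*(28*t + 7) + w*(32*t^2 - 2) - 5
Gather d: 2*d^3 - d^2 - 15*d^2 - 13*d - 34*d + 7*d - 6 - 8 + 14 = 2*d^3 - 16*d^2 - 40*d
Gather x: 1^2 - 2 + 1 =0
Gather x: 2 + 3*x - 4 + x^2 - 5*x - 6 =x^2 - 2*x - 8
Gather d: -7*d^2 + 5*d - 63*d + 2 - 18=-7*d^2 - 58*d - 16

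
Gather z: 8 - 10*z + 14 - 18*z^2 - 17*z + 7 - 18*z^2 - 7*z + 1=-36*z^2 - 34*z + 30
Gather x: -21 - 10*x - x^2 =-x^2 - 10*x - 21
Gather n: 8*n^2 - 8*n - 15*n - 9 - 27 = 8*n^2 - 23*n - 36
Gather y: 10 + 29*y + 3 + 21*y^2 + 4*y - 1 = 21*y^2 + 33*y + 12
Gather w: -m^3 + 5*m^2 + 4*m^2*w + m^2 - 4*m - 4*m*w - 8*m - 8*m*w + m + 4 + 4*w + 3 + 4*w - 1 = -m^3 + 6*m^2 - 11*m + w*(4*m^2 - 12*m + 8) + 6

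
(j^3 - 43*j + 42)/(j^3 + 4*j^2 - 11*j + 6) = (j^2 + j - 42)/(j^2 + 5*j - 6)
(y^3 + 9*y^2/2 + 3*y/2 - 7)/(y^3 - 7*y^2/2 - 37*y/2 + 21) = (y + 2)/(y - 6)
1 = 1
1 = 1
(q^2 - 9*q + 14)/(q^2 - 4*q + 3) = (q^2 - 9*q + 14)/(q^2 - 4*q + 3)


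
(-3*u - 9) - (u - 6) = -4*u - 3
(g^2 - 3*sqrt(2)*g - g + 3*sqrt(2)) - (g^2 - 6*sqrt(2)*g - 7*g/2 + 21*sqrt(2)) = 5*g/2 + 3*sqrt(2)*g - 18*sqrt(2)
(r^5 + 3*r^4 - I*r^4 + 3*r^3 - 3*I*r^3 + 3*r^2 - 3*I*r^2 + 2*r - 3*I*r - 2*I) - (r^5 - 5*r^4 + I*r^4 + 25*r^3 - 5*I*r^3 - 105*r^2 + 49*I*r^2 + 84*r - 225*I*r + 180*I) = 8*r^4 - 2*I*r^4 - 22*r^3 + 2*I*r^3 + 108*r^2 - 52*I*r^2 - 82*r + 222*I*r - 182*I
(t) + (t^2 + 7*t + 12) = t^2 + 8*t + 12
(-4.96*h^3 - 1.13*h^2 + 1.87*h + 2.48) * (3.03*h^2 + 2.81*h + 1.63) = -15.0288*h^5 - 17.3615*h^4 - 5.594*h^3 + 10.9272*h^2 + 10.0169*h + 4.0424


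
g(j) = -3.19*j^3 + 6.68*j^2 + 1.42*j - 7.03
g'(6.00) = -262.94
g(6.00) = -447.07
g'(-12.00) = -1536.98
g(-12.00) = 6450.17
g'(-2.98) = -123.38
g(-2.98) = 132.48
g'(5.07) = -176.84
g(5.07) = -243.85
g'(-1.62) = -45.34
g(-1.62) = 21.76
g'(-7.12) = -578.85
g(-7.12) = 1472.91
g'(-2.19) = -73.74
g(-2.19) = 55.40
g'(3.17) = -52.40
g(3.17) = -37.02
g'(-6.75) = -524.79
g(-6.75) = 1268.82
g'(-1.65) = -46.68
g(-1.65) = 23.14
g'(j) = -9.57*j^2 + 13.36*j + 1.42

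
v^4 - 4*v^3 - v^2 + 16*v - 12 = (v - 3)*(v - 2)*(v - 1)*(v + 2)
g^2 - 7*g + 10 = (g - 5)*(g - 2)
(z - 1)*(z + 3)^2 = z^3 + 5*z^2 + 3*z - 9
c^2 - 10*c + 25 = (c - 5)^2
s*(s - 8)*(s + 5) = s^3 - 3*s^2 - 40*s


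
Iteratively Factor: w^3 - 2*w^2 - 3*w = (w)*(w^2 - 2*w - 3) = w*(w + 1)*(w - 3)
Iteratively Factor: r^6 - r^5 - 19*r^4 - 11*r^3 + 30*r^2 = (r)*(r^5 - r^4 - 19*r^3 - 11*r^2 + 30*r) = r*(r - 1)*(r^4 - 19*r^2 - 30*r) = r^2*(r - 1)*(r^3 - 19*r - 30) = r^2*(r - 1)*(r + 3)*(r^2 - 3*r - 10) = r^2*(r - 1)*(r + 2)*(r + 3)*(r - 5)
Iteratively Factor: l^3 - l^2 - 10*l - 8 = (l + 2)*(l^2 - 3*l - 4) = (l - 4)*(l + 2)*(l + 1)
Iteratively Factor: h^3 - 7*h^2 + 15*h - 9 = (h - 1)*(h^2 - 6*h + 9) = (h - 3)*(h - 1)*(h - 3)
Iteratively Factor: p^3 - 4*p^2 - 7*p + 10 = (p - 1)*(p^2 - 3*p - 10) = (p - 5)*(p - 1)*(p + 2)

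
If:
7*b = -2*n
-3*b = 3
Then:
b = -1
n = 7/2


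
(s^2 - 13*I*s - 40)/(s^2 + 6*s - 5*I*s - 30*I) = (s - 8*I)/(s + 6)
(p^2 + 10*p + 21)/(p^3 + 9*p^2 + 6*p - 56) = (p + 3)/(p^2 + 2*p - 8)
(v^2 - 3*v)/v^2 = (v - 3)/v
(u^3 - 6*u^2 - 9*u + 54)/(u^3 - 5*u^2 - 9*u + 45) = (u - 6)/(u - 5)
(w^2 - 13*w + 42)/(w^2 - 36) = (w - 7)/(w + 6)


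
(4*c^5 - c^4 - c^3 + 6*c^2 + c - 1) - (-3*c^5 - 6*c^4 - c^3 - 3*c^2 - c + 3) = 7*c^5 + 5*c^4 + 9*c^2 + 2*c - 4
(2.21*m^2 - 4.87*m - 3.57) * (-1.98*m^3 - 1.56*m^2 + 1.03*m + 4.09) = -4.3758*m^5 + 6.195*m^4 + 16.9421*m^3 + 9.592*m^2 - 23.5954*m - 14.6013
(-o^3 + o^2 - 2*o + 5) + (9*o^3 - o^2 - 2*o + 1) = 8*o^3 - 4*o + 6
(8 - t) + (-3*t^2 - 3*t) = -3*t^2 - 4*t + 8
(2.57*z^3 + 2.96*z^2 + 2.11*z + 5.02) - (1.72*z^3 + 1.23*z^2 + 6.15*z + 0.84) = 0.85*z^3 + 1.73*z^2 - 4.04*z + 4.18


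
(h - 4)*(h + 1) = h^2 - 3*h - 4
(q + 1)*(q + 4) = q^2 + 5*q + 4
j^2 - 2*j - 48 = (j - 8)*(j + 6)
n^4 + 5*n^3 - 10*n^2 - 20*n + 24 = (n - 2)*(n - 1)*(n + 2)*(n + 6)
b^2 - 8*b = b*(b - 8)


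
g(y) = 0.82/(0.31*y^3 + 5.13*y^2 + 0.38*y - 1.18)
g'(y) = 0.82*(-0.93*y^2 - 10.26*y - 0.38)/(0.31*y^3 + 5.13*y^2 + 0.38*y - 1.18)^2 = (-0.7626*y^2 - 8.4132*y - 0.3116)/(0.31*y^3 + 5.13*y^2 + 0.38*y - 1.18)^2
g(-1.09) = 0.20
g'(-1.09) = 0.47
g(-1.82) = 0.06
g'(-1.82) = 0.07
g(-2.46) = 0.03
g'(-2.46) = 0.03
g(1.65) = 0.06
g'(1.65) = -0.07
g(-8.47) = 0.00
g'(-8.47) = 0.00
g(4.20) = 0.01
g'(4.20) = -0.00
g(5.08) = 0.00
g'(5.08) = -0.00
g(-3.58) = 0.02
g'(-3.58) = 0.01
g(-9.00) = 0.00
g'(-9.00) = 0.00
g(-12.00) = 0.00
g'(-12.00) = -0.00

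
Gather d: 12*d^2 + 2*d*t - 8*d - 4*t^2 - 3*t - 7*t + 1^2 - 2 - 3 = 12*d^2 + d*(2*t - 8) - 4*t^2 - 10*t - 4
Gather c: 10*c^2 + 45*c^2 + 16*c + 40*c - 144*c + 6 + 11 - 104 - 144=55*c^2 - 88*c - 231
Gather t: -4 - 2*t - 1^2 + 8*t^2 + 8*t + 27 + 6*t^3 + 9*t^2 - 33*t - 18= 6*t^3 + 17*t^2 - 27*t + 4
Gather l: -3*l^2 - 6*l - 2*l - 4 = -3*l^2 - 8*l - 4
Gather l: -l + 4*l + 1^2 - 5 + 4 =3*l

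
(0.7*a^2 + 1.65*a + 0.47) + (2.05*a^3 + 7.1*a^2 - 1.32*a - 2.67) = 2.05*a^3 + 7.8*a^2 + 0.33*a - 2.2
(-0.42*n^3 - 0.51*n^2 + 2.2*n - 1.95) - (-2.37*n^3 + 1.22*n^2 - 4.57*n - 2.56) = 1.95*n^3 - 1.73*n^2 + 6.77*n + 0.61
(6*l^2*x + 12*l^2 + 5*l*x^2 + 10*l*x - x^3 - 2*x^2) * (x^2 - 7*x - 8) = 6*l^2*x^3 - 30*l^2*x^2 - 132*l^2*x - 96*l^2 + 5*l*x^4 - 25*l*x^3 - 110*l*x^2 - 80*l*x - x^5 + 5*x^4 + 22*x^3 + 16*x^2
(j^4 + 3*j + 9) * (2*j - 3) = 2*j^5 - 3*j^4 + 6*j^2 + 9*j - 27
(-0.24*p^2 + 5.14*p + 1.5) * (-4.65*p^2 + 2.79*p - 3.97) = 1.116*p^4 - 24.5706*p^3 + 8.3184*p^2 - 16.2208*p - 5.955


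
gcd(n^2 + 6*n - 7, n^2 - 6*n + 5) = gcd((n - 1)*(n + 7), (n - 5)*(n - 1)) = n - 1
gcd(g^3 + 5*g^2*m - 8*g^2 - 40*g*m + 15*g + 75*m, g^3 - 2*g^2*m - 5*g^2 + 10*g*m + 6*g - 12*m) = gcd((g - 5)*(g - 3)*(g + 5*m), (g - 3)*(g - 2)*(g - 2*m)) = g - 3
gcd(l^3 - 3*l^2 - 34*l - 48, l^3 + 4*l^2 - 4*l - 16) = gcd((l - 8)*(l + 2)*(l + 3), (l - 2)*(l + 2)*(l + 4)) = l + 2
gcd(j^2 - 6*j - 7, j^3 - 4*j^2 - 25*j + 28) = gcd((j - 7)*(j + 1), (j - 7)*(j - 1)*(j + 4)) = j - 7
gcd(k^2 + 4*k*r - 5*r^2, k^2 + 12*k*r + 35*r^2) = k + 5*r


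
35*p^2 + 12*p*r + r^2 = (5*p + r)*(7*p + r)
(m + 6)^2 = m^2 + 12*m + 36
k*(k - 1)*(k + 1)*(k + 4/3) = k^4 + 4*k^3/3 - k^2 - 4*k/3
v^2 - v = v*(v - 1)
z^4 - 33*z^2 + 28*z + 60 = (z - 5)*(z - 2)*(z + 1)*(z + 6)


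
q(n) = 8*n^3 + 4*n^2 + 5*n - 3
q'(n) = 24*n^2 + 8*n + 5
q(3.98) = 584.62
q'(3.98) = 417.01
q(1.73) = 59.04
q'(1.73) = 90.67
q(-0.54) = -5.79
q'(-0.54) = 7.68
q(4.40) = 777.91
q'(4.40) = 504.84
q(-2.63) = -134.01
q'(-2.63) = 149.97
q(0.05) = -2.74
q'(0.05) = 5.46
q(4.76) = 974.23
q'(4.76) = 586.86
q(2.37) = 137.81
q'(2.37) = 158.77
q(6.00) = 1899.00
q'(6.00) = 917.00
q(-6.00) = -1617.00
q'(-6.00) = 821.00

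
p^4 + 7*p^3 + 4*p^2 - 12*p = p*(p - 1)*(p + 2)*(p + 6)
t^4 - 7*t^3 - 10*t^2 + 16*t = t*(t - 8)*(t - 1)*(t + 2)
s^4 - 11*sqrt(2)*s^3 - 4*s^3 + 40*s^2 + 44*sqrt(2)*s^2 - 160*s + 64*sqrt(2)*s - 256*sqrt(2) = (s - 4)*(s - 8*sqrt(2))*(s - 4*sqrt(2))*(s + sqrt(2))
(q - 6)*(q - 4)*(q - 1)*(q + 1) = q^4 - 10*q^3 + 23*q^2 + 10*q - 24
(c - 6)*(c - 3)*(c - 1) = c^3 - 10*c^2 + 27*c - 18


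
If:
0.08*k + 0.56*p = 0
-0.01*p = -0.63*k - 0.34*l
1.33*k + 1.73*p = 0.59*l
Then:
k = 0.00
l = 0.00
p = 0.00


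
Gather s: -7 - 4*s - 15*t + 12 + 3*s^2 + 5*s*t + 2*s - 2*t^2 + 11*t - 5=3*s^2 + s*(5*t - 2) - 2*t^2 - 4*t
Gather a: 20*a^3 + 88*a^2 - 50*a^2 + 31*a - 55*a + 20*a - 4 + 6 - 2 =20*a^3 + 38*a^2 - 4*a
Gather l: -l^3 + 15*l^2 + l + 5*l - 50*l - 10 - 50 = -l^3 + 15*l^2 - 44*l - 60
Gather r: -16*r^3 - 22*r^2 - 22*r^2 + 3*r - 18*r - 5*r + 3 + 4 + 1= -16*r^3 - 44*r^2 - 20*r + 8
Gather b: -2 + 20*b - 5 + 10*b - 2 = 30*b - 9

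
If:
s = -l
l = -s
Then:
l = -s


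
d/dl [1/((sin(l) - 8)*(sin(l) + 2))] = 2*(3 - sin(l))*cos(l)/((sin(l) - 8)^2*(sin(l) + 2)^2)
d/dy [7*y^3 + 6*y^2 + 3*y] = 21*y^2 + 12*y + 3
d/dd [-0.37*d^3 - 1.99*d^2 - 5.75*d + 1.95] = -1.11*d^2 - 3.98*d - 5.75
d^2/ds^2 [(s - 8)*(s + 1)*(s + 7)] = 6*s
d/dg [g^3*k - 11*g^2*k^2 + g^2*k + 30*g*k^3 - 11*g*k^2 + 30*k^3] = k*(3*g^2 - 22*g*k + 2*g + 30*k^2 - 11*k)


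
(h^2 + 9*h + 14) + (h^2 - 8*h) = 2*h^2 + h + 14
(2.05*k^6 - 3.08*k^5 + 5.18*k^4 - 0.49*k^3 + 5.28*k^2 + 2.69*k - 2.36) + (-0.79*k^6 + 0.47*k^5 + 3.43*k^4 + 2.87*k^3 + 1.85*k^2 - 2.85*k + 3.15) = 1.26*k^6 - 2.61*k^5 + 8.61*k^4 + 2.38*k^3 + 7.13*k^2 - 0.16*k + 0.79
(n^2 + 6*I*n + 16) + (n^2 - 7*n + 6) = 2*n^2 - 7*n + 6*I*n + 22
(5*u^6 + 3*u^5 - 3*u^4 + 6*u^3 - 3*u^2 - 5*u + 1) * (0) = 0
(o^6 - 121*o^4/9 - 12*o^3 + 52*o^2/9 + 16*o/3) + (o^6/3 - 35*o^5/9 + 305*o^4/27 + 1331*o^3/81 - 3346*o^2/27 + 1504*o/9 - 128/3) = 4*o^6/3 - 35*o^5/9 - 58*o^4/27 + 359*o^3/81 - 3190*o^2/27 + 1552*o/9 - 128/3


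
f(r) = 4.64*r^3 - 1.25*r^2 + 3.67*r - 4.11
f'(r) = 13.92*r^2 - 2.5*r + 3.67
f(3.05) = 127.10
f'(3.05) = 125.54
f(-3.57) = -244.26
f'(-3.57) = 190.00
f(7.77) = 2125.55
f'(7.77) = 824.64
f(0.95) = 2.23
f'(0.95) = 13.86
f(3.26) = 155.33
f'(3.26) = 143.46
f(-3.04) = -157.18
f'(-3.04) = 139.91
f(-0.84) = -10.82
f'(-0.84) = 15.59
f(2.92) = 111.47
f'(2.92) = 115.06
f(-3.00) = -151.65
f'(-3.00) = 136.45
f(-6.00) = -1073.37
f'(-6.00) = 519.79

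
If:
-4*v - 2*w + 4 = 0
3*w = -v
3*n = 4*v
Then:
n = 8/5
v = 6/5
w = -2/5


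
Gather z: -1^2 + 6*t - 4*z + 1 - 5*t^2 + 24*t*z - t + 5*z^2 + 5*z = -5*t^2 + 5*t + 5*z^2 + z*(24*t + 1)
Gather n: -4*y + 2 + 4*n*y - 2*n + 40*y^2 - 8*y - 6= n*(4*y - 2) + 40*y^2 - 12*y - 4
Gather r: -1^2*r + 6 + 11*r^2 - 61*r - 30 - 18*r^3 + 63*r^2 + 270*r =-18*r^3 + 74*r^2 + 208*r - 24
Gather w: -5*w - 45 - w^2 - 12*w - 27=-w^2 - 17*w - 72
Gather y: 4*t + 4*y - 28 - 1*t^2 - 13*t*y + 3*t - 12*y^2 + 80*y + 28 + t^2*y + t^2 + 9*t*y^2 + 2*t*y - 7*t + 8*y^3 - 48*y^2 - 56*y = 8*y^3 + y^2*(9*t - 60) + y*(t^2 - 11*t + 28)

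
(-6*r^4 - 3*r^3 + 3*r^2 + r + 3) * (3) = -18*r^4 - 9*r^3 + 9*r^2 + 3*r + 9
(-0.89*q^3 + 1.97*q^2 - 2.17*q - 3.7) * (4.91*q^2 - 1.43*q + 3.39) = -4.3699*q^5 + 10.9454*q^4 - 16.4889*q^3 - 8.3856*q^2 - 2.0653*q - 12.543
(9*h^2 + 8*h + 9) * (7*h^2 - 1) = 63*h^4 + 56*h^3 + 54*h^2 - 8*h - 9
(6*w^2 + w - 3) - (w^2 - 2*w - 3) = 5*w^2 + 3*w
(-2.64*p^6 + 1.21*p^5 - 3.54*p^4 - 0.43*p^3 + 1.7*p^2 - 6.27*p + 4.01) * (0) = 0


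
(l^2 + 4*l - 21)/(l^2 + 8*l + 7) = (l - 3)/(l + 1)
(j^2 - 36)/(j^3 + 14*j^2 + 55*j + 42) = (j - 6)/(j^2 + 8*j + 7)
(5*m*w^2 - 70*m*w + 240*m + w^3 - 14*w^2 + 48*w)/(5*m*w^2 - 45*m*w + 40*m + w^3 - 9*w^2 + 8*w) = (w - 6)/(w - 1)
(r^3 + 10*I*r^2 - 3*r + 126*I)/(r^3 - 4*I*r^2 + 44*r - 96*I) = (r^2 + 4*I*r + 21)/(r^2 - 10*I*r - 16)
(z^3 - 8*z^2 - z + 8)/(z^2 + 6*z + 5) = (z^2 - 9*z + 8)/(z + 5)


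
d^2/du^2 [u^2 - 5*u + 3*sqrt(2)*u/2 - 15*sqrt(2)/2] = 2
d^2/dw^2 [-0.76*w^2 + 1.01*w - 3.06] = -1.52000000000000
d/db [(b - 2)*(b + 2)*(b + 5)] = 3*b^2 + 10*b - 4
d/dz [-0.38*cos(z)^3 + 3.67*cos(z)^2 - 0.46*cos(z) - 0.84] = (1.14*cos(z)^2 - 7.34*cos(z) + 0.46)*sin(z)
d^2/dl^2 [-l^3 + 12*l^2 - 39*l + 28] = 24 - 6*l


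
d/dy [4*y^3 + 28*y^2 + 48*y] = 12*y^2 + 56*y + 48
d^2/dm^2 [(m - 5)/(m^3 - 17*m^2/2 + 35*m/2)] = 4*(12*m^2 - 42*m + 49)/(m^3*(8*m^3 - 84*m^2 + 294*m - 343))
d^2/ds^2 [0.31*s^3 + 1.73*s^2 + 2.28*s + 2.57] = 1.86*s + 3.46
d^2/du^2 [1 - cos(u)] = cos(u)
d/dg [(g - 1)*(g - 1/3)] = 2*g - 4/3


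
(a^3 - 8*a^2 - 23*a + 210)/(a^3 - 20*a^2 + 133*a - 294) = (a + 5)/(a - 7)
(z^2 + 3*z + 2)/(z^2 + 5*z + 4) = (z + 2)/(z + 4)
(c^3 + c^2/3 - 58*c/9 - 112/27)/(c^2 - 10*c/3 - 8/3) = (c^2 - c/3 - 56/9)/(c - 4)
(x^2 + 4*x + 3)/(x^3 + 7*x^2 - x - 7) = (x + 3)/(x^2 + 6*x - 7)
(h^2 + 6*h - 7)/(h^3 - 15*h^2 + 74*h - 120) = (h^2 + 6*h - 7)/(h^3 - 15*h^2 + 74*h - 120)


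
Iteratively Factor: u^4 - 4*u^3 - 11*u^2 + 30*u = (u)*(u^3 - 4*u^2 - 11*u + 30) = u*(u + 3)*(u^2 - 7*u + 10) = u*(u - 2)*(u + 3)*(u - 5)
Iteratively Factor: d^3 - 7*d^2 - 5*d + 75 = (d - 5)*(d^2 - 2*d - 15) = (d - 5)*(d + 3)*(d - 5)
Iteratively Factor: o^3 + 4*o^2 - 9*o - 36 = (o + 4)*(o^2 - 9) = (o + 3)*(o + 4)*(o - 3)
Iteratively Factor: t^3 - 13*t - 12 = (t + 3)*(t^2 - 3*t - 4) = (t + 1)*(t + 3)*(t - 4)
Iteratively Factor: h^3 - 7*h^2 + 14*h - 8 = (h - 2)*(h^2 - 5*h + 4) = (h - 2)*(h - 1)*(h - 4)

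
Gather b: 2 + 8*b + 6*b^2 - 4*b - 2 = 6*b^2 + 4*b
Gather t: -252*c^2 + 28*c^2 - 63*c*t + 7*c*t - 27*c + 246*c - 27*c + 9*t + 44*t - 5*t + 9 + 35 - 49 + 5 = -224*c^2 + 192*c + t*(48 - 56*c)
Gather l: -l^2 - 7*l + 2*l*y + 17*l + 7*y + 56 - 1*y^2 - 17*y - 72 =-l^2 + l*(2*y + 10) - y^2 - 10*y - 16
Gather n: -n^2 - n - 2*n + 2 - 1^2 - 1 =-n^2 - 3*n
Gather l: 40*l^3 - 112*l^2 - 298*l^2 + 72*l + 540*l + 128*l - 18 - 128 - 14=40*l^3 - 410*l^2 + 740*l - 160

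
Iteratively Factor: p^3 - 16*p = (p - 4)*(p^2 + 4*p) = (p - 4)*(p + 4)*(p)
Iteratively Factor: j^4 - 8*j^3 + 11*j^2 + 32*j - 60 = (j - 5)*(j^3 - 3*j^2 - 4*j + 12) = (j - 5)*(j - 3)*(j^2 - 4) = (j - 5)*(j - 3)*(j - 2)*(j + 2)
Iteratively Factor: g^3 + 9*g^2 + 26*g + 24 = (g + 4)*(g^2 + 5*g + 6) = (g + 3)*(g + 4)*(g + 2)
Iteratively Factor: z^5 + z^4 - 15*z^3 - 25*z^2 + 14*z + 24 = (z + 3)*(z^4 - 2*z^3 - 9*z^2 + 2*z + 8) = (z - 4)*(z + 3)*(z^3 + 2*z^2 - z - 2) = (z - 4)*(z + 2)*(z + 3)*(z^2 - 1) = (z - 4)*(z + 1)*(z + 2)*(z + 3)*(z - 1)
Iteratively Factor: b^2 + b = (b)*(b + 1)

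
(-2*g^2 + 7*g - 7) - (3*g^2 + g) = -5*g^2 + 6*g - 7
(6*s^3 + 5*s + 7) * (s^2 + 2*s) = 6*s^5 + 12*s^4 + 5*s^3 + 17*s^2 + 14*s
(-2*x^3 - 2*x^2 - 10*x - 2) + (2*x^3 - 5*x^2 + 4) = -7*x^2 - 10*x + 2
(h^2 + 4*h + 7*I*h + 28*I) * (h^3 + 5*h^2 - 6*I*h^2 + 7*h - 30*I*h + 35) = h^5 + 9*h^4 + I*h^4 + 69*h^3 + 9*I*h^3 + 441*h^2 + 69*I*h^2 + 980*h + 441*I*h + 980*I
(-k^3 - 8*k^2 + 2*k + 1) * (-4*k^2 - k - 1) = 4*k^5 + 33*k^4 + k^3 + 2*k^2 - 3*k - 1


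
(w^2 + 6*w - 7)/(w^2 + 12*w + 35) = (w - 1)/(w + 5)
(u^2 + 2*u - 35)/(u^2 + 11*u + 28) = (u - 5)/(u + 4)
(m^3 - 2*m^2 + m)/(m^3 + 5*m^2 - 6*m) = (m - 1)/(m + 6)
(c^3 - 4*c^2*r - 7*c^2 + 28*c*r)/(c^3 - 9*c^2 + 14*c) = (c - 4*r)/(c - 2)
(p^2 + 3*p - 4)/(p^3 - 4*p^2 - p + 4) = (p + 4)/(p^2 - 3*p - 4)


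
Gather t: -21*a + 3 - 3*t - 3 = -21*a - 3*t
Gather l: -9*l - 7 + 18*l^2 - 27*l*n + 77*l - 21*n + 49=18*l^2 + l*(68 - 27*n) - 21*n + 42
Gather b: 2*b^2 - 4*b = 2*b^2 - 4*b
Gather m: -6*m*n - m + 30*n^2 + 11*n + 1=m*(-6*n - 1) + 30*n^2 + 11*n + 1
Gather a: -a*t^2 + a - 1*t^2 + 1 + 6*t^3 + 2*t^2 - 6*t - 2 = a*(1 - t^2) + 6*t^3 + t^2 - 6*t - 1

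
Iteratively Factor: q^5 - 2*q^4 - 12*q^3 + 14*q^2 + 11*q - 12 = (q + 3)*(q^4 - 5*q^3 + 3*q^2 + 5*q - 4) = (q + 1)*(q + 3)*(q^3 - 6*q^2 + 9*q - 4) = (q - 4)*(q + 1)*(q + 3)*(q^2 - 2*q + 1) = (q - 4)*(q - 1)*(q + 1)*(q + 3)*(q - 1)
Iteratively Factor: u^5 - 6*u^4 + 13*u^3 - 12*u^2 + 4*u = (u - 1)*(u^4 - 5*u^3 + 8*u^2 - 4*u) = (u - 1)^2*(u^3 - 4*u^2 + 4*u) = (u - 2)*(u - 1)^2*(u^2 - 2*u) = u*(u - 2)*(u - 1)^2*(u - 2)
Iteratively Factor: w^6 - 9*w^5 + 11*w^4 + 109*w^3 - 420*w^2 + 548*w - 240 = (w - 2)*(w^5 - 7*w^4 - 3*w^3 + 103*w^2 - 214*w + 120) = (w - 3)*(w - 2)*(w^4 - 4*w^3 - 15*w^2 + 58*w - 40) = (w - 3)*(w - 2)*(w + 4)*(w^3 - 8*w^2 + 17*w - 10) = (w - 3)*(w - 2)^2*(w + 4)*(w^2 - 6*w + 5) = (w - 5)*(w - 3)*(w - 2)^2*(w + 4)*(w - 1)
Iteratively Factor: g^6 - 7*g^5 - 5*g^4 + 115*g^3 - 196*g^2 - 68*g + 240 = (g - 3)*(g^5 - 4*g^4 - 17*g^3 + 64*g^2 - 4*g - 80) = (g - 3)*(g - 2)*(g^4 - 2*g^3 - 21*g^2 + 22*g + 40) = (g - 3)*(g - 2)*(g + 4)*(g^3 - 6*g^2 + 3*g + 10) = (g - 3)*(g - 2)*(g + 1)*(g + 4)*(g^2 - 7*g + 10) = (g - 5)*(g - 3)*(g - 2)*(g + 1)*(g + 4)*(g - 2)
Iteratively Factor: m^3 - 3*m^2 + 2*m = (m - 2)*(m^2 - m) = m*(m - 2)*(m - 1)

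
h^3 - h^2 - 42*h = h*(h - 7)*(h + 6)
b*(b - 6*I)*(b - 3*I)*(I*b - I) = I*b^4 + 9*b^3 - I*b^3 - 9*b^2 - 18*I*b^2 + 18*I*b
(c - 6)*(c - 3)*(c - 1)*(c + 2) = c^4 - 8*c^3 + 7*c^2 + 36*c - 36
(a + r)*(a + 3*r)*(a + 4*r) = a^3 + 8*a^2*r + 19*a*r^2 + 12*r^3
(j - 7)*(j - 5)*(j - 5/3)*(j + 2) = j^4 - 35*j^3/3 + 83*j^2/3 + 155*j/3 - 350/3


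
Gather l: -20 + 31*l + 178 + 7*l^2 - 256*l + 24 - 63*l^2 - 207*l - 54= -56*l^2 - 432*l + 128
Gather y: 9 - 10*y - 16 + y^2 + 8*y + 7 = y^2 - 2*y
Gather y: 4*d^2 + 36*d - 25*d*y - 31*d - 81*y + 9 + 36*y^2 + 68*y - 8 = 4*d^2 + 5*d + 36*y^2 + y*(-25*d - 13) + 1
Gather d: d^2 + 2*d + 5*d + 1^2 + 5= d^2 + 7*d + 6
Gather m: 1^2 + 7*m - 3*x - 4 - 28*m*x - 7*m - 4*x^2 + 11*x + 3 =-28*m*x - 4*x^2 + 8*x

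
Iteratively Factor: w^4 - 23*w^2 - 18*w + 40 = (w - 5)*(w^3 + 5*w^2 + 2*w - 8) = (w - 5)*(w + 4)*(w^2 + w - 2) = (w - 5)*(w - 1)*(w + 4)*(w + 2)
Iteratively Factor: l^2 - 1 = (l - 1)*(l + 1)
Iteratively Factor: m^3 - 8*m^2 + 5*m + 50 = (m + 2)*(m^2 - 10*m + 25) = (m - 5)*(m + 2)*(m - 5)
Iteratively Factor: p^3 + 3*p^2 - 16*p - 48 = (p + 3)*(p^2 - 16) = (p - 4)*(p + 3)*(p + 4)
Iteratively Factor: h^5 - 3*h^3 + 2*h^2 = (h - 1)*(h^4 + h^3 - 2*h^2) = h*(h - 1)*(h^3 + h^2 - 2*h) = h*(h - 1)*(h + 2)*(h^2 - h) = h*(h - 1)^2*(h + 2)*(h)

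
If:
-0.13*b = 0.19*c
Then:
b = -1.46153846153846*c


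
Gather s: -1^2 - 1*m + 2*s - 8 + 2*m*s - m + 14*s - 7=-2*m + s*(2*m + 16) - 16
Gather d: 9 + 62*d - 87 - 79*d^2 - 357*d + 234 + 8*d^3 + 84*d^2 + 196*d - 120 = 8*d^3 + 5*d^2 - 99*d + 36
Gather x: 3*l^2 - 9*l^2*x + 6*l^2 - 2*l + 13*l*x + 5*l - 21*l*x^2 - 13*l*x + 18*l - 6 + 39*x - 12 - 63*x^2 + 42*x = 9*l^2 + 21*l + x^2*(-21*l - 63) + x*(81 - 9*l^2) - 18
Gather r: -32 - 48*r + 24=-48*r - 8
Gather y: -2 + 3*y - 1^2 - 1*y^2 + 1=-y^2 + 3*y - 2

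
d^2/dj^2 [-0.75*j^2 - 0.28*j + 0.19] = -1.50000000000000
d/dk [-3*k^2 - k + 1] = -6*k - 1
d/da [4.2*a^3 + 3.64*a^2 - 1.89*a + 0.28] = 12.6*a^2 + 7.28*a - 1.89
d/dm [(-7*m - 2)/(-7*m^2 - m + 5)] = (49*m^2 + 7*m - (7*m + 2)*(14*m + 1) - 35)/(7*m^2 + m - 5)^2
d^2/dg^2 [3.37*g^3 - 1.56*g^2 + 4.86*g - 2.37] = 20.22*g - 3.12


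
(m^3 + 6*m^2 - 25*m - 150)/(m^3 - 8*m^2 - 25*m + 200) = (m + 6)/(m - 8)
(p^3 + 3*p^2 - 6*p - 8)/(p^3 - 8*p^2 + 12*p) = (p^2 + 5*p + 4)/(p*(p - 6))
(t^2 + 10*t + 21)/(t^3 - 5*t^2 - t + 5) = (t^2 + 10*t + 21)/(t^3 - 5*t^2 - t + 5)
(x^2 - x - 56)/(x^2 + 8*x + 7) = (x - 8)/(x + 1)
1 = 1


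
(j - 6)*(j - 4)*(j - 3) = j^3 - 13*j^2 + 54*j - 72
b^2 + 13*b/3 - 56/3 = (b - 8/3)*(b + 7)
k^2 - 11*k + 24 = (k - 8)*(k - 3)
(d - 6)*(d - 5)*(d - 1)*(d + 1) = d^4 - 11*d^3 + 29*d^2 + 11*d - 30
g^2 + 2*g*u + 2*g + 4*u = (g + 2)*(g + 2*u)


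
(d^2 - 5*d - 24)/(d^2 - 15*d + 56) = (d + 3)/(d - 7)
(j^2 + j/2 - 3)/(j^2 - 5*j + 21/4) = 2*(j + 2)/(2*j - 7)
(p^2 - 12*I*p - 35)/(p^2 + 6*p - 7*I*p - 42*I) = (p - 5*I)/(p + 6)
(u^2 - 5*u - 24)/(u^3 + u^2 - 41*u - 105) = (u - 8)/(u^2 - 2*u - 35)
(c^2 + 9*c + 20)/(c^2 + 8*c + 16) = (c + 5)/(c + 4)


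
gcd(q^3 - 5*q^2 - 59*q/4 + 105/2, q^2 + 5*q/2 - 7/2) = q + 7/2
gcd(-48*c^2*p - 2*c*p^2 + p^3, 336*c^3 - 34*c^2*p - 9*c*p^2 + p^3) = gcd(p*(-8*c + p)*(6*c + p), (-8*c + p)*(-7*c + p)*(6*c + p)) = -48*c^2 - 2*c*p + p^2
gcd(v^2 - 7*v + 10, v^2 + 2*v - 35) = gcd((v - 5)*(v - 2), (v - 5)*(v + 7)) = v - 5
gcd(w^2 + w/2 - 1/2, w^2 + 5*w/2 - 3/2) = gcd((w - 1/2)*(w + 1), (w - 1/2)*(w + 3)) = w - 1/2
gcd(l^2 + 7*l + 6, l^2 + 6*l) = l + 6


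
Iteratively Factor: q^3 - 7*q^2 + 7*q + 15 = (q - 5)*(q^2 - 2*q - 3) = (q - 5)*(q - 3)*(q + 1)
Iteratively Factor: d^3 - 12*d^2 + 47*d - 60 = (d - 4)*(d^2 - 8*d + 15) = (d - 4)*(d - 3)*(d - 5)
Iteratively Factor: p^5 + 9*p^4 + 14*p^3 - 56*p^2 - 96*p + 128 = (p - 1)*(p^4 + 10*p^3 + 24*p^2 - 32*p - 128) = (p - 2)*(p - 1)*(p^3 + 12*p^2 + 48*p + 64) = (p - 2)*(p - 1)*(p + 4)*(p^2 + 8*p + 16) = (p - 2)*(p - 1)*(p + 4)^2*(p + 4)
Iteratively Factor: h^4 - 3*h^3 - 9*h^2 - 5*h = (h + 1)*(h^3 - 4*h^2 - 5*h) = h*(h + 1)*(h^2 - 4*h - 5) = h*(h - 5)*(h + 1)*(h + 1)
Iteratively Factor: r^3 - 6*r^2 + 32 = (r + 2)*(r^2 - 8*r + 16) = (r - 4)*(r + 2)*(r - 4)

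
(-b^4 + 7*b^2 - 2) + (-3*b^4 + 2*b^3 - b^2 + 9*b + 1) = -4*b^4 + 2*b^3 + 6*b^2 + 9*b - 1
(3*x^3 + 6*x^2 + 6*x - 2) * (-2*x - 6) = -6*x^4 - 30*x^3 - 48*x^2 - 32*x + 12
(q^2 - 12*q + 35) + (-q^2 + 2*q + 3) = 38 - 10*q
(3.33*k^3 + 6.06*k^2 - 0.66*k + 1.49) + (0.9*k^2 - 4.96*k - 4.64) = 3.33*k^3 + 6.96*k^2 - 5.62*k - 3.15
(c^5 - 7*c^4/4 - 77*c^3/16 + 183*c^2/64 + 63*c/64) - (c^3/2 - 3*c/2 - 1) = c^5 - 7*c^4/4 - 85*c^3/16 + 183*c^2/64 + 159*c/64 + 1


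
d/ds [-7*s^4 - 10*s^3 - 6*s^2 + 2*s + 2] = -28*s^3 - 30*s^2 - 12*s + 2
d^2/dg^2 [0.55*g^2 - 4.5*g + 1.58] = 1.10000000000000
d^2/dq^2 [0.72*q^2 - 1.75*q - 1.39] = 1.44000000000000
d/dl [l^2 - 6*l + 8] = 2*l - 6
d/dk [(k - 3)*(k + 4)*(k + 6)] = 3*k^2 + 14*k - 6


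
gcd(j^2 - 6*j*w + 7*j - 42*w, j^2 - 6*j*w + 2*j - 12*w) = -j + 6*w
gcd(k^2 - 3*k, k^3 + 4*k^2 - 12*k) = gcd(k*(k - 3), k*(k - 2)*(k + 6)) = k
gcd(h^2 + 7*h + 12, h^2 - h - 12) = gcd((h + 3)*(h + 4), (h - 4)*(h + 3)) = h + 3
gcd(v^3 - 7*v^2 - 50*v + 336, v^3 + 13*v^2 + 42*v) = v + 7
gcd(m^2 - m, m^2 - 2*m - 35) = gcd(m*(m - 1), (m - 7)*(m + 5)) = 1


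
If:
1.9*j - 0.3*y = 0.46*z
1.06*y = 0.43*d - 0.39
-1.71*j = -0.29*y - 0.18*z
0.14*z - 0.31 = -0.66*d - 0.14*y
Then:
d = 0.51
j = -0.03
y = -0.16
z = -0.01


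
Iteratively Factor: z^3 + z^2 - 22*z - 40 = (z + 4)*(z^2 - 3*z - 10) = (z + 2)*(z + 4)*(z - 5)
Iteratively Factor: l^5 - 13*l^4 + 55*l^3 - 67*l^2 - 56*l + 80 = (l - 5)*(l^4 - 8*l^3 + 15*l^2 + 8*l - 16) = (l - 5)*(l + 1)*(l^3 - 9*l^2 + 24*l - 16) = (l - 5)*(l - 4)*(l + 1)*(l^2 - 5*l + 4) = (l - 5)*(l - 4)^2*(l + 1)*(l - 1)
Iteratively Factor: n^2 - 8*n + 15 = (n - 3)*(n - 5)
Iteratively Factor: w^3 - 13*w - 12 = (w + 3)*(w^2 - 3*w - 4) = (w + 1)*(w + 3)*(w - 4)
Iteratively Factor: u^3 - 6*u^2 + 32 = (u + 2)*(u^2 - 8*u + 16) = (u - 4)*(u + 2)*(u - 4)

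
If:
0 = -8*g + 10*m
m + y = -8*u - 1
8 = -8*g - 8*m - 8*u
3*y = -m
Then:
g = -105/208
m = -21/52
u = -19/208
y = 7/52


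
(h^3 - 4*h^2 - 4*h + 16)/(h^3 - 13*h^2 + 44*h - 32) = (h^2 - 4)/(h^2 - 9*h + 8)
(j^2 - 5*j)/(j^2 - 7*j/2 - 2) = 2*j*(5 - j)/(-2*j^2 + 7*j + 4)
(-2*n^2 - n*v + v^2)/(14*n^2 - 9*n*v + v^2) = (n + v)/(-7*n + v)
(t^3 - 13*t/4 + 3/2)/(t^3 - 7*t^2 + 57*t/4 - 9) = (2*t^2 + 3*t - 2)/(2*t^2 - 11*t + 12)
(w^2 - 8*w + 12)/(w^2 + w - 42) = (w - 2)/(w + 7)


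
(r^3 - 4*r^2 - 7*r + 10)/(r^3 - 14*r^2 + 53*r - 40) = (r + 2)/(r - 8)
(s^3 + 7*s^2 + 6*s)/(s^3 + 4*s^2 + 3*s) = (s + 6)/(s + 3)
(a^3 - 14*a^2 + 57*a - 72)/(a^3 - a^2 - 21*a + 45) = (a - 8)/(a + 5)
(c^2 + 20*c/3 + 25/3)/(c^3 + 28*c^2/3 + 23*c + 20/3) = (3*c + 5)/(3*c^2 + 13*c + 4)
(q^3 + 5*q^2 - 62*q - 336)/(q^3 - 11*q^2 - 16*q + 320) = (q^2 + 13*q + 42)/(q^2 - 3*q - 40)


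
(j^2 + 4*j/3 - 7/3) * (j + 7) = j^3 + 25*j^2/3 + 7*j - 49/3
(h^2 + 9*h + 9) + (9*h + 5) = h^2 + 18*h + 14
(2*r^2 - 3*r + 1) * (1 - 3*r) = -6*r^3 + 11*r^2 - 6*r + 1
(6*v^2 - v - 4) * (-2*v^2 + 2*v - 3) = -12*v^4 + 14*v^3 - 12*v^2 - 5*v + 12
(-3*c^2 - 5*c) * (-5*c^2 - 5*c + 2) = 15*c^4 + 40*c^3 + 19*c^2 - 10*c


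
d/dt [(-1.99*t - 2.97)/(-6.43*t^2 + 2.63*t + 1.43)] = (-12.7957*t^2 - 38.1942*t + 4.9654)/(41.3449*t^4 - 33.8218*t^3 - 11.4729*t^2 + 7.5218*t + 2.0449)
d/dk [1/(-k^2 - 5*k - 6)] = (2*k + 5)/(k^2 + 5*k + 6)^2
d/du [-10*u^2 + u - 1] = 1 - 20*u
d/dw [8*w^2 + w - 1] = 16*w + 1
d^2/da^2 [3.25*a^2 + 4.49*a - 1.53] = 6.50000000000000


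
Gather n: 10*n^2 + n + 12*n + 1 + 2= 10*n^2 + 13*n + 3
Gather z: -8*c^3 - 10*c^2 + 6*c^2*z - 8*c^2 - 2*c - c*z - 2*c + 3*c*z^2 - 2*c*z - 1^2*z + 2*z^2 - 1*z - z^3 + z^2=-8*c^3 - 18*c^2 - 4*c - z^3 + z^2*(3*c + 3) + z*(6*c^2 - 3*c - 2)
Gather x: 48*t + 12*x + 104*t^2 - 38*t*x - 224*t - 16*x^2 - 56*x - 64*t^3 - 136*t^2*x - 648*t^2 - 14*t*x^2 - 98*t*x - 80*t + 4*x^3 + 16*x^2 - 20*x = -64*t^3 - 544*t^2 - 14*t*x^2 - 256*t + 4*x^3 + x*(-136*t^2 - 136*t - 64)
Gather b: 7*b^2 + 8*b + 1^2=7*b^2 + 8*b + 1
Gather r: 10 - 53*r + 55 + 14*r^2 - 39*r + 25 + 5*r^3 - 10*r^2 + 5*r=5*r^3 + 4*r^2 - 87*r + 90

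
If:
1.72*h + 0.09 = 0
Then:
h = -0.05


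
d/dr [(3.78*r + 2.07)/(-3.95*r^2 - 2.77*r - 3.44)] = (14.931*r^2 + 16.353*r - 7.2693)/(15.6025*r^4 + 21.883*r^3 + 34.8489*r^2 + 19.0576*r + 11.8336)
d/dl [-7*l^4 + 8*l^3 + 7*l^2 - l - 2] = -28*l^3 + 24*l^2 + 14*l - 1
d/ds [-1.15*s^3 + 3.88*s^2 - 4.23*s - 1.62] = -3.45*s^2 + 7.76*s - 4.23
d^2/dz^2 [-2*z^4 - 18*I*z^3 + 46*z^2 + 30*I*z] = -24*z^2 - 108*I*z + 92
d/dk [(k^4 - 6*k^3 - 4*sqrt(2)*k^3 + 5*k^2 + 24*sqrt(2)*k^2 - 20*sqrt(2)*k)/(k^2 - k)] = 2*k - 4*sqrt(2) - 5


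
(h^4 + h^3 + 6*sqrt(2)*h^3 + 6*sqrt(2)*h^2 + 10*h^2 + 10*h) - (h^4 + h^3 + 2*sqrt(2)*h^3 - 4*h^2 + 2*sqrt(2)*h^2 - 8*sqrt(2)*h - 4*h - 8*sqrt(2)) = 4*sqrt(2)*h^3 + 4*sqrt(2)*h^2 + 14*h^2 + 8*sqrt(2)*h + 14*h + 8*sqrt(2)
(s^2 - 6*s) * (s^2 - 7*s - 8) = s^4 - 13*s^3 + 34*s^2 + 48*s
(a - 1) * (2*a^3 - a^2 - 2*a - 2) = 2*a^4 - 3*a^3 - a^2 + 2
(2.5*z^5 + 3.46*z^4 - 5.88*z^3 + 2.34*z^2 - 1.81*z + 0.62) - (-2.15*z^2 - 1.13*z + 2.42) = 2.5*z^5 + 3.46*z^4 - 5.88*z^3 + 4.49*z^2 - 0.68*z - 1.8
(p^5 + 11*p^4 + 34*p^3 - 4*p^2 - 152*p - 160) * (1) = p^5 + 11*p^4 + 34*p^3 - 4*p^2 - 152*p - 160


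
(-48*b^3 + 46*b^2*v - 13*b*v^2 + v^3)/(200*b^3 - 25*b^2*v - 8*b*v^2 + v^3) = (6*b^2 - 5*b*v + v^2)/(-25*b^2 + v^2)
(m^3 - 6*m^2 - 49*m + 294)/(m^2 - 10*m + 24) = (m^2 - 49)/(m - 4)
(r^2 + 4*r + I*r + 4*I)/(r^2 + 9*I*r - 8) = (r + 4)/(r + 8*I)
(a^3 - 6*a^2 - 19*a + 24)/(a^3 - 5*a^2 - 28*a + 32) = (a + 3)/(a + 4)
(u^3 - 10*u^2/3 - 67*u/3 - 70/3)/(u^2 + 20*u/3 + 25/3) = (u^2 - 5*u - 14)/(u + 5)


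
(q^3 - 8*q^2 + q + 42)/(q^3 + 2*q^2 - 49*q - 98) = (q - 3)/(q + 7)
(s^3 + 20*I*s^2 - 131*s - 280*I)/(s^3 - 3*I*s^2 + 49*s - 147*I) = (s^2 + 13*I*s - 40)/(s^2 - 10*I*s - 21)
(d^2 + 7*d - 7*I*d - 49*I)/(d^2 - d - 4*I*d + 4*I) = (d^2 + 7*d - 7*I*d - 49*I)/(d^2 - d - 4*I*d + 4*I)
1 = 1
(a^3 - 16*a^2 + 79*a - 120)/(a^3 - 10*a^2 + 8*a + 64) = (a^2 - 8*a + 15)/(a^2 - 2*a - 8)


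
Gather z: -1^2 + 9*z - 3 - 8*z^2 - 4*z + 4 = -8*z^2 + 5*z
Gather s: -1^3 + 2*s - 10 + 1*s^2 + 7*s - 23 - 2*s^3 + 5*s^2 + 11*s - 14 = -2*s^3 + 6*s^2 + 20*s - 48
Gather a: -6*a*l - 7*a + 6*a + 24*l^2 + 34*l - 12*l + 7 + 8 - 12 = a*(-6*l - 1) + 24*l^2 + 22*l + 3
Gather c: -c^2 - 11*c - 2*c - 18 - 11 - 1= -c^2 - 13*c - 30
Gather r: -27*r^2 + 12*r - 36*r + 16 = -27*r^2 - 24*r + 16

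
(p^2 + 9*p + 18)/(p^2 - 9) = (p + 6)/(p - 3)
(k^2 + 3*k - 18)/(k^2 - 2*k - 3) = (k + 6)/(k + 1)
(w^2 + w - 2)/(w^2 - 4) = (w - 1)/(w - 2)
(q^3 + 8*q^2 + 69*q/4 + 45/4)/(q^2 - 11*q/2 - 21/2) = (2*q^2 + 13*q + 15)/(2*(q - 7))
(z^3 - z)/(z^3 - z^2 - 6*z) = (1 - z^2)/(-z^2 + z + 6)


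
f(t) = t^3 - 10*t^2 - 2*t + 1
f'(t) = 3*t^2 - 20*t - 2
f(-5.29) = -416.30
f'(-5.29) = 187.75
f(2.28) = -43.69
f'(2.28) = -32.00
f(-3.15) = -123.18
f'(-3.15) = 90.77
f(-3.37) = -144.10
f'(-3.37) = 99.47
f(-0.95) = -6.98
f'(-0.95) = 19.71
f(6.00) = -155.00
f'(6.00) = -14.00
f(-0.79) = -4.15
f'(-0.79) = 15.67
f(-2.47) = -70.14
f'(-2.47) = 65.70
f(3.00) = -68.00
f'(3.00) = -35.00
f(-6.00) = -563.00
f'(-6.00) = 226.00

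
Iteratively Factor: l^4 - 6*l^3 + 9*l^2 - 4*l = (l - 1)*(l^3 - 5*l^2 + 4*l) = (l - 1)^2*(l^2 - 4*l) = (l - 4)*(l - 1)^2*(l)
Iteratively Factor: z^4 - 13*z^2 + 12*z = (z - 1)*(z^3 + z^2 - 12*z) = (z - 3)*(z - 1)*(z^2 + 4*z) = (z - 3)*(z - 1)*(z + 4)*(z)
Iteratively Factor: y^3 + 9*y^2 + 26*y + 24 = (y + 2)*(y^2 + 7*y + 12) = (y + 2)*(y + 4)*(y + 3)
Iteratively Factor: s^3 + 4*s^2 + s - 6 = (s - 1)*(s^2 + 5*s + 6) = (s - 1)*(s + 3)*(s + 2)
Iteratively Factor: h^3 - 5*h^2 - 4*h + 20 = (h - 2)*(h^2 - 3*h - 10) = (h - 2)*(h + 2)*(h - 5)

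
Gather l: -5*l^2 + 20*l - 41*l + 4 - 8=-5*l^2 - 21*l - 4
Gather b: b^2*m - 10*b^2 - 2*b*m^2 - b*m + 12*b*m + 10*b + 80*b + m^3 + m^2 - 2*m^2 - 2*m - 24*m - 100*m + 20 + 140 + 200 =b^2*(m - 10) + b*(-2*m^2 + 11*m + 90) + m^3 - m^2 - 126*m + 360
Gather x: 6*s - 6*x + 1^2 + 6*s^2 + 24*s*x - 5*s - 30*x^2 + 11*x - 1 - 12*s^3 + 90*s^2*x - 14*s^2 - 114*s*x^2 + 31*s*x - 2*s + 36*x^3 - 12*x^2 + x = -12*s^3 - 8*s^2 - s + 36*x^3 + x^2*(-114*s - 42) + x*(90*s^2 + 55*s + 6)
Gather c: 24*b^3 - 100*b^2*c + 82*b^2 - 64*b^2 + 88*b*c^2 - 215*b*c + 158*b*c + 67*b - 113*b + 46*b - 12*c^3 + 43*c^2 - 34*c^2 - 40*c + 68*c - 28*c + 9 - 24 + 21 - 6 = 24*b^3 + 18*b^2 - 12*c^3 + c^2*(88*b + 9) + c*(-100*b^2 - 57*b)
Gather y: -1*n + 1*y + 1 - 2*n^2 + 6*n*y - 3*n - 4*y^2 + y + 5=-2*n^2 - 4*n - 4*y^2 + y*(6*n + 2) + 6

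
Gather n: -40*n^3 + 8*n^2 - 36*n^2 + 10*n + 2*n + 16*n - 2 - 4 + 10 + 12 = -40*n^3 - 28*n^2 + 28*n + 16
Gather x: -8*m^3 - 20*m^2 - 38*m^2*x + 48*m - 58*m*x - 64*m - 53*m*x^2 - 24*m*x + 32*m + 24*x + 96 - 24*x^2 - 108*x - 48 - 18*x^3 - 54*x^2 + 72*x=-8*m^3 - 20*m^2 + 16*m - 18*x^3 + x^2*(-53*m - 78) + x*(-38*m^2 - 82*m - 12) + 48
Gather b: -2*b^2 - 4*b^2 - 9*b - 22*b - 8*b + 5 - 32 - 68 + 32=-6*b^2 - 39*b - 63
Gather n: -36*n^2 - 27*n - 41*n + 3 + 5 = -36*n^2 - 68*n + 8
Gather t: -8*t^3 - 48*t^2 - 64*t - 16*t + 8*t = -8*t^3 - 48*t^2 - 72*t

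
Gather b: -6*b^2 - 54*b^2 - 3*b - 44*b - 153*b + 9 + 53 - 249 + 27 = -60*b^2 - 200*b - 160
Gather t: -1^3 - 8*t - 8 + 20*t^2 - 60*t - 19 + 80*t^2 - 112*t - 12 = 100*t^2 - 180*t - 40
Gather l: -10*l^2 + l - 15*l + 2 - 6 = -10*l^2 - 14*l - 4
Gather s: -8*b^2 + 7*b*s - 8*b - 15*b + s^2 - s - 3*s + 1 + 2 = -8*b^2 - 23*b + s^2 + s*(7*b - 4) + 3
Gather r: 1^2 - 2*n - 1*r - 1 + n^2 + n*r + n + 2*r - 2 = n^2 - n + r*(n + 1) - 2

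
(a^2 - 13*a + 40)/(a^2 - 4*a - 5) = (a - 8)/(a + 1)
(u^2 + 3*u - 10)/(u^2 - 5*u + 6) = (u + 5)/(u - 3)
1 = 1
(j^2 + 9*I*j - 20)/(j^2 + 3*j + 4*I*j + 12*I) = (j + 5*I)/(j + 3)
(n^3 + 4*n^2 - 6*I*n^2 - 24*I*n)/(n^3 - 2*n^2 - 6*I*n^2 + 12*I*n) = (n + 4)/(n - 2)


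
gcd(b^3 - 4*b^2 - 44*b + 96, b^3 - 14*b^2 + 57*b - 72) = b - 8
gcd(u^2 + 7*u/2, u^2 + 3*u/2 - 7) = u + 7/2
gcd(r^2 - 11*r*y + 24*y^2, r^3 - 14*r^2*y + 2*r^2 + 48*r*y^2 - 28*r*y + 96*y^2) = -r + 8*y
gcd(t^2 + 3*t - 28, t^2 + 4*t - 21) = t + 7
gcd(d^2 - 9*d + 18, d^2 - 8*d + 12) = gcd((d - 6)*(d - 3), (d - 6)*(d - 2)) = d - 6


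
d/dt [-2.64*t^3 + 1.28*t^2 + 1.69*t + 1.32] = -7.92*t^2 + 2.56*t + 1.69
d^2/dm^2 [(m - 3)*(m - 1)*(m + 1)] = 6*m - 6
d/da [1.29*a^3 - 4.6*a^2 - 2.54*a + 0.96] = 3.87*a^2 - 9.2*a - 2.54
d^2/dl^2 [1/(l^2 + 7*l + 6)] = 2*(-l^2 - 7*l + (2*l + 7)^2 - 6)/(l^2 + 7*l + 6)^3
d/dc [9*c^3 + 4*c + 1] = 27*c^2 + 4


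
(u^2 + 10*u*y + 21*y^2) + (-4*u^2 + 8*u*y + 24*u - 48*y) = -3*u^2 + 18*u*y + 24*u + 21*y^2 - 48*y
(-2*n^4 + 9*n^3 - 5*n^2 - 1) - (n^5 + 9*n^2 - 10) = -n^5 - 2*n^4 + 9*n^3 - 14*n^2 + 9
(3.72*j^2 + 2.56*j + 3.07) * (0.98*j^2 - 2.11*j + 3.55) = 3.6456*j^4 - 5.3404*j^3 + 10.813*j^2 + 2.6103*j + 10.8985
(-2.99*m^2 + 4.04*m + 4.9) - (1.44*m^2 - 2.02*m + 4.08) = -4.43*m^2 + 6.06*m + 0.82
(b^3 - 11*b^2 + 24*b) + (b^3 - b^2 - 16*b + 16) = 2*b^3 - 12*b^2 + 8*b + 16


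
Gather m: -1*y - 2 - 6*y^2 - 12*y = -6*y^2 - 13*y - 2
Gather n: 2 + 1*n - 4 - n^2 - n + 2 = -n^2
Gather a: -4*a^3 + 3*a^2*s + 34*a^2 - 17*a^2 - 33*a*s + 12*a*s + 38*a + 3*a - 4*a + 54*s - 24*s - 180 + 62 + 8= -4*a^3 + a^2*(3*s + 17) + a*(37 - 21*s) + 30*s - 110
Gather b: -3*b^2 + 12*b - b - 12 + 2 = -3*b^2 + 11*b - 10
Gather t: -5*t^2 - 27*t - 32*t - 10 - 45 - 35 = -5*t^2 - 59*t - 90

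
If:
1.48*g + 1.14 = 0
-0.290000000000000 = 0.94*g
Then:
No Solution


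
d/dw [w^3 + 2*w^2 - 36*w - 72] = 3*w^2 + 4*w - 36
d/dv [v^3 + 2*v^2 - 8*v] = 3*v^2 + 4*v - 8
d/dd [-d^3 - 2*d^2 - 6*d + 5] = -3*d^2 - 4*d - 6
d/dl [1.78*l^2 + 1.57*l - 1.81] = 3.56*l + 1.57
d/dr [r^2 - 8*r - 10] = 2*r - 8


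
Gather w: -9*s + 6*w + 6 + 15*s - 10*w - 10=6*s - 4*w - 4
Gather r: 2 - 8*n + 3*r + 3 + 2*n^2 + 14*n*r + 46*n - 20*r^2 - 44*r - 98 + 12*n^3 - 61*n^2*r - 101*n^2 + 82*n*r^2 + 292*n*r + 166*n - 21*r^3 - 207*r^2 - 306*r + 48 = 12*n^3 - 99*n^2 + 204*n - 21*r^3 + r^2*(82*n - 227) + r*(-61*n^2 + 306*n - 347) - 45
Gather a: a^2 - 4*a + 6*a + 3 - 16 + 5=a^2 + 2*a - 8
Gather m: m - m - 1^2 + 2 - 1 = 0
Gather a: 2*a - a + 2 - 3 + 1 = a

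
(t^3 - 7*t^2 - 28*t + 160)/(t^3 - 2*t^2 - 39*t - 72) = (t^2 + t - 20)/(t^2 + 6*t + 9)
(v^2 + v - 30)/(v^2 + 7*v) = (v^2 + v - 30)/(v*(v + 7))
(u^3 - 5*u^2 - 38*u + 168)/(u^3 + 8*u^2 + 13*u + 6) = (u^2 - 11*u + 28)/(u^2 + 2*u + 1)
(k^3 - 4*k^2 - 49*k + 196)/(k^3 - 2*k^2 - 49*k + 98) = (k - 4)/(k - 2)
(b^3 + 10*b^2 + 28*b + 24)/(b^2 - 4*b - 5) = (b^3 + 10*b^2 + 28*b + 24)/(b^2 - 4*b - 5)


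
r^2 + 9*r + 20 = (r + 4)*(r + 5)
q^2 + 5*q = q*(q + 5)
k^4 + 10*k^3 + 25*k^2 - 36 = (k - 1)*(k + 2)*(k + 3)*(k + 6)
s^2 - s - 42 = (s - 7)*(s + 6)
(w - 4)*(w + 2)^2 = w^3 - 12*w - 16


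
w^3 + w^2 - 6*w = w*(w - 2)*(w + 3)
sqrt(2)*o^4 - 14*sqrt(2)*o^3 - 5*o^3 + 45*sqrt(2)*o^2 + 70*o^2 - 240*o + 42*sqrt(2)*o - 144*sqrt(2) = (o - 8)*(o - 6)*(o - 3*sqrt(2))*(sqrt(2)*o + 1)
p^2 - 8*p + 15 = (p - 5)*(p - 3)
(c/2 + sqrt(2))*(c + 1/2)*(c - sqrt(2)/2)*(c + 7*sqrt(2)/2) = c^4/2 + c^3/4 + 5*sqrt(2)*c^3/2 + 5*sqrt(2)*c^2/4 + 17*c^2/4 - 7*sqrt(2)*c/2 + 17*c/8 - 7*sqrt(2)/4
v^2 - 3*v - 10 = (v - 5)*(v + 2)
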